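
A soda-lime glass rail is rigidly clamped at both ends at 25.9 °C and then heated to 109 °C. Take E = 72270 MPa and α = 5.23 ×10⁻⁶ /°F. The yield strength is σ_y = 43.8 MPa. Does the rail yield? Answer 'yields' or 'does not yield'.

yields

E = 72270 MPa = 72.27 GPa.
α = 5.23×10⁻⁶/°F × 9/5 = 9.41×10⁻⁶/K.
ΔT = 83.10 K. Constrained thermal stress σ = E·α·ΔT = 72.27×10³ MPa × 9.41×10⁻⁶ × 83.10 = 56.5 MPa (compressive).
Compare to σ_y = 43.8 MPa: σ ≥ σ_y, so it yields.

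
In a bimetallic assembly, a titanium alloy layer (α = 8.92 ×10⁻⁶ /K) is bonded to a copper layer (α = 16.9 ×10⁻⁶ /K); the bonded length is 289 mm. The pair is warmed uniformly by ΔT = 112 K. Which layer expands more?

α(titanium alloy) = 8.92×10⁻⁶/K vs α(copper) = 16.9×10⁻⁶/K.
Higher α expands more for the same ΔT: copper.

copper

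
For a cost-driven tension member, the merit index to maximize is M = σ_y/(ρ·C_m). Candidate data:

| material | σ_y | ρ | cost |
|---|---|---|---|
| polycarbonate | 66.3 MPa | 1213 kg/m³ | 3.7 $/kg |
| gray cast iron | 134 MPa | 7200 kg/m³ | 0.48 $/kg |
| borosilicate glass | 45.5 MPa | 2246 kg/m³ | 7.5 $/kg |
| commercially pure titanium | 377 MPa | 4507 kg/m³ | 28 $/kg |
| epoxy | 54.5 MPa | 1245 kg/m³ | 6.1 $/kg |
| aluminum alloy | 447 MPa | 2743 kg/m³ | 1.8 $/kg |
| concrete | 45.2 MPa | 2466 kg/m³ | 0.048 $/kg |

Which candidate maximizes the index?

concrete

Computing M directly (units already consistent):
  concrete: M = 382 kN·m per $
  aluminum alloy: M = 90.5 kN·m per $
  gray cast iron: M = 38.8 kN·m per $
  polycarbonate: M = 14.8 kN·m per $
  epoxy: M = 7.18 kN·m per $
  commercially pure titanium: M = 2.99 kN·m per $
  borosilicate glass: M = 2.70 kN·m per $
Concrete ranks first.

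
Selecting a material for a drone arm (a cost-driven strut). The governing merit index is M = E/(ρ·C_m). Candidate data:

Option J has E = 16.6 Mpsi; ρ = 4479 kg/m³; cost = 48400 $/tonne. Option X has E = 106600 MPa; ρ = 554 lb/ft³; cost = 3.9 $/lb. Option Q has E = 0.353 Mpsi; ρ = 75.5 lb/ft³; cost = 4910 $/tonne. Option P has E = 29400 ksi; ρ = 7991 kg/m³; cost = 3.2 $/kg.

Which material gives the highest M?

Convert each candidate to consistent units, then evaluate M:
  option J: E = 114.5 GPa, ρ = 4479 kg/m³, cost = 48.40 $/kg
  option X: E = 106.6 GPa, ρ = 8874 kg/m³, cost = 8.598 $/kg
  option Q: E = 2.434 GPa, ρ = 1209 kg/m³, cost = 4.910 $/kg
  option P: E = 202.7 GPa, ρ = 7991 kg/m³, cost = 3.200 $/kg
  option P: M = 7.93 MN·m per $
  option X: M = 1.40 MN·m per $
  option J: M = 0.528 MN·m per $
  option Q: M = 0.410 MN·m per $
Highest index: option P.

option P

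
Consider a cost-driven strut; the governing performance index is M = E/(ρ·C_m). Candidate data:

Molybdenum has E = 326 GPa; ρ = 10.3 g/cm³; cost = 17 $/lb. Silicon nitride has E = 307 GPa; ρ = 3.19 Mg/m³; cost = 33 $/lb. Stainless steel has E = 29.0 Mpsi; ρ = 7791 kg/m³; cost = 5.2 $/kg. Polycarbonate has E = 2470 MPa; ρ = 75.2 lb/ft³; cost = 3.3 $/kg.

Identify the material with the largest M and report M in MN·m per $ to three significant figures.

Convert each candidate to consistent units, then evaluate M:
  molybdenum: E = 326.0 GPa, ρ = 10300 kg/m³, cost = 37.48 $/kg
  silicon nitride: E = 307.0 GPa, ρ = 3190 kg/m³, cost = 72.75 $/kg
  stainless steel: E = 199.9 GPa, ρ = 7791 kg/m³, cost = 5.200 $/kg
  polycarbonate: E = 2.470 GPa, ρ = 1205 kg/m³, cost = 3.300 $/kg
  stainless steel: M = 4.94 MN·m per $
  silicon nitride: M = 1.32 MN·m per $
  molybdenum: M = 0.845 MN·m per $
  polycarbonate: M = 0.621 MN·m per $
Highest index: stainless steel.

stainless steel, M = 4.94 MN·m per $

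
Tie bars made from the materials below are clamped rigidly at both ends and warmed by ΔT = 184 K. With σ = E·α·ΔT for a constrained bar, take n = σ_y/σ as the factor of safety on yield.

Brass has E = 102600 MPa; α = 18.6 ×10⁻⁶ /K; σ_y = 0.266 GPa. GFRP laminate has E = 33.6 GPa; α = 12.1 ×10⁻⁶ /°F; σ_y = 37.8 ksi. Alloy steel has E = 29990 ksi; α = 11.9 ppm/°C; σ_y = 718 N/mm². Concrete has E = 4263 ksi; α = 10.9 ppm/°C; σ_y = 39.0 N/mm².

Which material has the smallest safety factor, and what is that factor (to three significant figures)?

Per material, after unit conversion:
  brass: E = 102.6, α = 18.6, σ_y = 266.0 → σ = 351 MPa, n = 0.758
  GFRP laminate: E = 33.60, α = 21.8, σ_y = 260.6 → σ = 135 MPa, n = 1.94
  alloy steel: E = 206.8, α = 11.9, σ_y = 718.0 → σ = 453 MPa, n = 1.59
  concrete: E = 29.39, α = 10.9, σ_y = 39.00 → σ = 58.9 MPa, n = 0.662
Concrete has the lowest safety factor, n = 0.662.

concrete, n = 0.662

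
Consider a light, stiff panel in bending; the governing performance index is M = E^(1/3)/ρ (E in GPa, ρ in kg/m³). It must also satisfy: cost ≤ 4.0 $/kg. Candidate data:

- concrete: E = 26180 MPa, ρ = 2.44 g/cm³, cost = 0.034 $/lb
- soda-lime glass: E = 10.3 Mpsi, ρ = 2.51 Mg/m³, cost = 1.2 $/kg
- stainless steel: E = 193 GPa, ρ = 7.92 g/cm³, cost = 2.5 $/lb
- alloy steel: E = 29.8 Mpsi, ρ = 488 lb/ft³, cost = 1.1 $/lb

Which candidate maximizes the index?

Screen on constraints: cost ≤ 4.0 $/kg. Survivors: concrete, soda-lime glass, alloy steel.
In SI units:
  concrete: E = 26.18 GPa, ρ = 2440 kg/m³
  soda-lime glass: E = 71.02 GPa, ρ = 2510 kg/m³
  alloy steel: E = 205.5 GPa, ρ = 7817 kg/m³
  soda-lime glass: M = 1.65×10⁻³
  concrete: M = 1.22×10⁻³
  alloy steel: M = 0.755×10⁻³
Soda-lime glass ranks first.

soda-lime glass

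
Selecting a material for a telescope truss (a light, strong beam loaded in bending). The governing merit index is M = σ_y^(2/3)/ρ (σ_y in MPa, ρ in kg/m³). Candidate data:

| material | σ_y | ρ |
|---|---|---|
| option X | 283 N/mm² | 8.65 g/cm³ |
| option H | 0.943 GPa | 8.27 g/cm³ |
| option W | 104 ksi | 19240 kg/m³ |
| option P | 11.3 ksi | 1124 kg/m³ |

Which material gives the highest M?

option P

Normalizing units and computing the index:
  option X: σ_y = 283.0 MPa, ρ = 8650 kg/m³
  option H: σ_y = 943.0 MPa, ρ = 8270 kg/m³
  option W: σ_y = 717.1 MPa, ρ = 19240 kg/m³
  option P: σ_y = 77.91 MPa, ρ = 1124 kg/m³
  option P: M = 16.2×10⁻³
  option H: M = 11.6×10⁻³
  option X: M = 4.98×10⁻³
  option W: M = 4.16×10⁻³
Highest index: option P.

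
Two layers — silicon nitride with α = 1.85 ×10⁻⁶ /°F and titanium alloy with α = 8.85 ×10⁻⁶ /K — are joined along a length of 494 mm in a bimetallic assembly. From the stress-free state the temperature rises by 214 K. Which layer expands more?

titanium alloy

silicon nitride: α = 1.85×10⁻⁶/°F × 9/5 = 3.33×10⁻⁶/K.
α(silicon nitride) = 3.33×10⁻⁶/K vs α(titanium alloy) = 8.85×10⁻⁶/K.
Higher α expands more for the same ΔT: titanium alloy.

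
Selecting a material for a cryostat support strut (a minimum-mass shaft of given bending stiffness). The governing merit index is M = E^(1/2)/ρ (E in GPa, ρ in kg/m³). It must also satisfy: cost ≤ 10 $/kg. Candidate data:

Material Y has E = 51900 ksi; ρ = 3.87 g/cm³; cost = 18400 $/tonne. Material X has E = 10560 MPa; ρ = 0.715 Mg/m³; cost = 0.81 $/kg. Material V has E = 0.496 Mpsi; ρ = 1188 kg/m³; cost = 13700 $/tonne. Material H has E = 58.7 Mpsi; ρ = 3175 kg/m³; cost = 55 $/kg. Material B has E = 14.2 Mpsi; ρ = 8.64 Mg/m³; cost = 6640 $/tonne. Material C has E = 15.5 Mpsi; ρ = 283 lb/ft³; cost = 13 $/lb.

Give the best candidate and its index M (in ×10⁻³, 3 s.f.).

material X, M = 4.54×10⁻³

Screen on constraints: cost ≤ 10 $/kg. Survivors: material X, material B.
Convert each candidate to consistent units, then evaluate M:
  material X: E = 10.56 GPa, ρ = 715.0 kg/m³
  material B: E = 97.91 GPa, ρ = 8640 kg/m³
  material X: M = 4.54×10⁻³
  material B: M = 1.15×10⁻³
Material X ranks first.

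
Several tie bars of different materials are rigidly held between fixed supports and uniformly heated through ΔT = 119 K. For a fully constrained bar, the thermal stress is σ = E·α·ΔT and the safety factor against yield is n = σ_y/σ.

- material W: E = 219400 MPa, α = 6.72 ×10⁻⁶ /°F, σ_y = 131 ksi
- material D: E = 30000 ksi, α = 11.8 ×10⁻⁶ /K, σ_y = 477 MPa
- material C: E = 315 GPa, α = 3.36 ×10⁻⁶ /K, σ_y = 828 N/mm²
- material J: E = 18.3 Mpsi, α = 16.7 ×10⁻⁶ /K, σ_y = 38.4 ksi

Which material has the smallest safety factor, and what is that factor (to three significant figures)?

Per material, after unit conversion:
  material W: E = 219.4, α = 12.1, σ_y = 903.2 → σ = 316 MPa, n = 2.86
  material D: E = 206.8, α = 11.8, σ_y = 477.0 → σ = 290 MPa, n = 1.64
  material C: E = 315.0, α = 3.36, σ_y = 828.0 → σ = 126 MPa, n = 6.57
  material J: E = 126.2, α = 16.7, σ_y = 264.8 → σ = 251 MPa, n = 1.06
Smallest n: material J with n = 1.06.

material J, n = 1.06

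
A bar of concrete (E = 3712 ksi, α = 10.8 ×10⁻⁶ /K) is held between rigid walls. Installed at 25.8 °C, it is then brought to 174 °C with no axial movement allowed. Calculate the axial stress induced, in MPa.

41.0 MPa

E = 3712 ksi = 25.59 GPa.
ΔT = 148.2 K. Constrained thermal stress σ = E·α·ΔT = 25.59×10³ MPa × 10.8×10⁻⁶ × 148.2 = 41.0 MPa (compressive).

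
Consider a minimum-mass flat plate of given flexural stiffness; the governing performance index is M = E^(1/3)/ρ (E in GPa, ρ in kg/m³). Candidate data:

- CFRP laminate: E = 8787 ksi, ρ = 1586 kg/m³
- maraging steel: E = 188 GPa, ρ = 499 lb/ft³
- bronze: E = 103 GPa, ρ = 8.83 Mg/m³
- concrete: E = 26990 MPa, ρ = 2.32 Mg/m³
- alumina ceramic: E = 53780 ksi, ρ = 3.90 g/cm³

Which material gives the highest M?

In SI units:
  CFRP laminate: E = 60.58 GPa, ρ = 1586 kg/m³
  maraging steel: E = 188.0 GPa, ρ = 7993 kg/m³
  bronze: E = 103.0 GPa, ρ = 8830 kg/m³
  concrete: E = 26.99 GPa, ρ = 2320 kg/m³
  alumina ceramic: E = 370.8 GPa, ρ = 3900 kg/m³
  CFRP laminate: M = 2.48×10⁻³
  alumina ceramic: M = 1.84×10⁻³
  concrete: M = 1.29×10⁻³
  maraging steel: M = 0.717×10⁻³
  bronze: M = 0.531×10⁻³
CFRP laminate has the largest M.

CFRP laminate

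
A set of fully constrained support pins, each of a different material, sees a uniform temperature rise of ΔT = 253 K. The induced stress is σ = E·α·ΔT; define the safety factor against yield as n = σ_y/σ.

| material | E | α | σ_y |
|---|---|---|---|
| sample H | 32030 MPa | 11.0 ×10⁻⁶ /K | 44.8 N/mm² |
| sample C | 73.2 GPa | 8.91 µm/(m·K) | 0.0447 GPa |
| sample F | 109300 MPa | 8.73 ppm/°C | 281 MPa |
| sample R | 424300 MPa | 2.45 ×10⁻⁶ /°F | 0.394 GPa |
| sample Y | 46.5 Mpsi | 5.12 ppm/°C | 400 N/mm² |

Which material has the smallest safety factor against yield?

sample C

With everything in SI (GPa, ×10⁻⁶/K, MPa):
  sample H: E = 32.03, α = 11.0, σ_y = 44.80 → σ = 89.1 MPa, n = 0.503
  sample C: E = 73.20, α = 8.91, σ_y = 44.70 → σ = 165 MPa, n = 0.271
  sample F: E = 109.3, α = 8.73, σ_y = 281.0 → σ = 241 MPa, n = 1.16
  sample R: E = 424.3, α = 4.41, σ_y = 394.0 → σ = 473 MPa, n = 0.832
  sample Y: E = 320.6, α = 5.12, σ_y = 400.0 → σ = 415 MPa, n = 0.963
The minimum is sample C at n = 0.271.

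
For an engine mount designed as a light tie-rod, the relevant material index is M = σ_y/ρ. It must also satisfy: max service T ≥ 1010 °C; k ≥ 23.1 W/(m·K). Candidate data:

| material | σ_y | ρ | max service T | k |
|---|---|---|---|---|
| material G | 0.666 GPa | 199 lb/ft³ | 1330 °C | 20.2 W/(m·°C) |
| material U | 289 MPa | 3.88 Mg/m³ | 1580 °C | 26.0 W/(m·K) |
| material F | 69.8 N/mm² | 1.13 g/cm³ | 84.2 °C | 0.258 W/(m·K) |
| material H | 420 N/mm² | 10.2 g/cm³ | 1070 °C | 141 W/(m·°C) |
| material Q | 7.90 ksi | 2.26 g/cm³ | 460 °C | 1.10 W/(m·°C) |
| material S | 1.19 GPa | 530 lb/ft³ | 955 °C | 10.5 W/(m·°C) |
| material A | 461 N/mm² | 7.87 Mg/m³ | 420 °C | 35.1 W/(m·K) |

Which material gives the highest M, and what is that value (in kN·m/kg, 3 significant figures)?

Screen on constraints: max service T ≥ 1010 °C; k ≥ 23.1 W/(m·K). Survivors: material U, material H.
Normalizing units and computing the index:
  material U: σ_y = 289.0 MPa, ρ = 3880 kg/m³
  material H: σ_y = 420.0 MPa, ρ = 10200 kg/m³
  material U: M = 74.5 kN·m/kg
  material H: M = 41.2 kN·m/kg
Highest index: material U.

material U, M = 74.5 kN·m/kg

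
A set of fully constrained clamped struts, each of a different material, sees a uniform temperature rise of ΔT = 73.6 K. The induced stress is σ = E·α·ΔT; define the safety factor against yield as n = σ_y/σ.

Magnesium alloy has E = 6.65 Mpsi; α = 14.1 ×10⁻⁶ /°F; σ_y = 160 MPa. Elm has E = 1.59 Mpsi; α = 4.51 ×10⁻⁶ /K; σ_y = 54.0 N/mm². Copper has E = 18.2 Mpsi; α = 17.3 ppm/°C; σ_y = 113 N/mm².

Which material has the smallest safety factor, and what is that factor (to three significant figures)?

copper, n = 0.707

Per material, after unit conversion:
  magnesium alloy: E = 45.85, α = 25.4, σ_y = 160.0 → σ = 85.6 MPa, n = 1.87
  elm: E = 10.96, α = 4.51, σ_y = 54.00 → σ = 3.64 MPa, n = 14.8
  copper: E = 125.5, α = 17.3, σ_y = 113.0 → σ = 160 MPa, n = 0.707
Copper has the lowest safety factor, n = 0.707.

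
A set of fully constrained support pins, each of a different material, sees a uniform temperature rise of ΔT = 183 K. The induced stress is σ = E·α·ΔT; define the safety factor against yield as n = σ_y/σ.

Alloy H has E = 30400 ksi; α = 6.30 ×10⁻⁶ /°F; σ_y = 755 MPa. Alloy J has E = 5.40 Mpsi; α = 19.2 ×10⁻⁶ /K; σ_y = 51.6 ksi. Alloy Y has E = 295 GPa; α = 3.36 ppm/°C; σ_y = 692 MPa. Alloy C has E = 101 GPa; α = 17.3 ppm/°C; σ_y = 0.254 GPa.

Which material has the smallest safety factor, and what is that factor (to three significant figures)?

alloy C, n = 0.794

With everything in SI (GPa, ×10⁻⁶/K, MPa):
  alloy H: E = 209.6, α = 11.3, σ_y = 755.0 → σ = 435 MPa, n = 1.74
  alloy J: E = 37.23, α = 19.2, σ_y = 355.8 → σ = 131 MPa, n = 2.72
  alloy Y: E = 295.0, α = 3.36, σ_y = 692.0 → σ = 181 MPa, n = 3.81
  alloy C: E = 101.0, α = 17.3, σ_y = 254.0 → σ = 320 MPa, n = 0.794
The minimum is alloy C at n = 0.794.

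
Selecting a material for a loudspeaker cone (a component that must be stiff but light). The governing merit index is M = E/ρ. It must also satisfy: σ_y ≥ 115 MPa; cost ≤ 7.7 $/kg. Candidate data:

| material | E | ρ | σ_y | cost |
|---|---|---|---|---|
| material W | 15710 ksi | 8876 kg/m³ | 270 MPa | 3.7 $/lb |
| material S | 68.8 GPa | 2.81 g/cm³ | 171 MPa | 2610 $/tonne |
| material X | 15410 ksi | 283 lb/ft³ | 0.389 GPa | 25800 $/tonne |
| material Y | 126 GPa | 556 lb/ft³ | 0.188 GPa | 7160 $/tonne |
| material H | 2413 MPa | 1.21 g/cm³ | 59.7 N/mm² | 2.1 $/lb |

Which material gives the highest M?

Screen on constraints: σ_y ≥ 115 MPa; cost ≤ 7.7 $/kg. Survivors: material S, material Y.
Normalizing units and computing the index:
  material S: E = 68.80 GPa, ρ = 2810 kg/m³
  material Y: E = 126.0 GPa, ρ = 8906 kg/m³
  material S: M = 24.5 MN·m/kg
  material Y: M = 14.1 MN·m/kg
Highest index: material S.

material S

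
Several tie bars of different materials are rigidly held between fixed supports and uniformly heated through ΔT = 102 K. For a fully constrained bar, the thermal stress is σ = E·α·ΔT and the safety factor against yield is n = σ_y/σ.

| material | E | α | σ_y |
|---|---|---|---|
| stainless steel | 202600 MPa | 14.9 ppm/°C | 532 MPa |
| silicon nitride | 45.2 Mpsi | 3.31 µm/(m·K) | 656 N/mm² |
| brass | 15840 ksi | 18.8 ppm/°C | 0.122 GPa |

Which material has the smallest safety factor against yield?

In consistent units (E in GPa, α in ×10⁻⁶/K, σ_y in MPa):
  stainless steel: E = 202.6, α = 14.9, σ_y = 532.0 → σ = 308 MPa, n = 1.73
  silicon nitride: E = 311.6, α = 3.31, σ_y = 656.0 → σ = 105 MPa, n = 6.23
  brass: E = 109.2, α = 18.8, σ_y = 122.0 → σ = 209 MPa, n = 0.583
Smallest n: brass with n = 0.583.

brass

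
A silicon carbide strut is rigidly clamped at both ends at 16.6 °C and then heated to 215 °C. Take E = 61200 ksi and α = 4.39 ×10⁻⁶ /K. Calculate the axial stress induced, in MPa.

368 MPa

E = 61200 ksi = 422.0 GPa.
ΔT = 198.4 K. Constrained thermal stress σ = E·α·ΔT = 422.0×10³ MPa × 4.39×10⁻⁶ × 198.4 = 368 MPa (compressive).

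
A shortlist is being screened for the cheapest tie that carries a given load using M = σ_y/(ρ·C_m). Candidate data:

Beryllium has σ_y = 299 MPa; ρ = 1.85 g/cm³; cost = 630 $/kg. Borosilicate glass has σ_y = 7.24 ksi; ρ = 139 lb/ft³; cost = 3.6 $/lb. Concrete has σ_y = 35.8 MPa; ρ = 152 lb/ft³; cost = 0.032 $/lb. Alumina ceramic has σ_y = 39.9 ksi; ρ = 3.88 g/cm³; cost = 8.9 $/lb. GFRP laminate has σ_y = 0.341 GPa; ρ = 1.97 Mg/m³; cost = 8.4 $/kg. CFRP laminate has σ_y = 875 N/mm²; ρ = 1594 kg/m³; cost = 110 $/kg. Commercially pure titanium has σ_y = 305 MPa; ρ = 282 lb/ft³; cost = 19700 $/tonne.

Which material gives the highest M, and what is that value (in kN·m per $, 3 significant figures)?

After converting to SI:
  beryllium: σ_y = 299.0 MPa, ρ = 1850 kg/m³, cost = 630.0 $/kg
  borosilicate glass: σ_y = 49.92 MPa, ρ = 2227 kg/m³, cost = 7.937 $/kg
  concrete: σ_y = 35.80 MPa, ρ = 2435 kg/m³, cost = 0.07055 $/kg
  alumina ceramic: σ_y = 275.1 MPa, ρ = 3880 kg/m³, cost = 19.62 $/kg
  GFRP laminate: σ_y = 341.0 MPa, ρ = 1970 kg/m³, cost = 8.400 $/kg
  CFRP laminate: σ_y = 875.0 MPa, ρ = 1594 kg/m³, cost = 110.0 $/kg
  commercially pure titanium: σ_y = 305.0 MPa, ρ = 4517 kg/m³, cost = 19.70 $/kg
  concrete: M = 208 kN·m per $
  GFRP laminate: M = 20.6 kN·m per $
  CFRP laminate: M = 4.99 kN·m per $
  alumina ceramic: M = 3.61 kN·m per $
  commercially pure titanium: M = 3.43 kN·m per $
  borosilicate glass: M = 2.82 kN·m per $
  beryllium: M = 0.257 kN·m per $
Concrete has the largest M.

concrete, M = 208 kN·m per $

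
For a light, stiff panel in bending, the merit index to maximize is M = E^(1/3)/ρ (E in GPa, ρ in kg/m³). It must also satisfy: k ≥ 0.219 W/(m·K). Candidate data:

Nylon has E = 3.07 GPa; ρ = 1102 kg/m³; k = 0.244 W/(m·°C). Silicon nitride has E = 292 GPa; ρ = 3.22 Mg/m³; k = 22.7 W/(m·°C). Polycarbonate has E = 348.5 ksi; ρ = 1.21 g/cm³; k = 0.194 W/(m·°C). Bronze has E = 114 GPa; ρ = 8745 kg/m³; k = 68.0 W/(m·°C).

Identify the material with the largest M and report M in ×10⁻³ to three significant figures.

Screen on constraints: k ≥ 0.219 W/(m·K). Survivors: nylon, silicon nitride, bronze.
In SI units:
  nylon: E = 3.070 GPa, ρ = 1102 kg/m³
  silicon nitride: E = 292.0 GPa, ρ = 3220 kg/m³
  bronze: E = 114.0 GPa, ρ = 8745 kg/m³
  silicon nitride: M = 2.06×10⁻³
  nylon: M = 1.32×10⁻³
  bronze: M = 0.554×10⁻³
The maximum is for silicon nitride.

silicon nitride, M = 2.06×10⁻³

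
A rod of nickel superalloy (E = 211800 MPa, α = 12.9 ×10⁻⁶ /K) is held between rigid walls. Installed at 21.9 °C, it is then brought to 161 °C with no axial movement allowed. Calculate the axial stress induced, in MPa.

380 MPa

E = 211800 MPa = 211.8 GPa.
ΔT = 139.1 K. Constrained thermal stress σ = E·α·ΔT = 211.8×10³ MPa × 12.9×10⁻⁶ × 139.1 = 380 MPa (compressive).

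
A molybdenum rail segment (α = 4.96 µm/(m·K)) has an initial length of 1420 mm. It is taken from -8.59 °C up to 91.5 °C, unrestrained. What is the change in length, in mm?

ΔT = 91.5 − (-8.59) = 100.1 K.
ΔL = α·L₀·ΔT = 4.96×10⁻⁶ × 1420 mm × 100.1 K = 0.705 mm.

0.705 mm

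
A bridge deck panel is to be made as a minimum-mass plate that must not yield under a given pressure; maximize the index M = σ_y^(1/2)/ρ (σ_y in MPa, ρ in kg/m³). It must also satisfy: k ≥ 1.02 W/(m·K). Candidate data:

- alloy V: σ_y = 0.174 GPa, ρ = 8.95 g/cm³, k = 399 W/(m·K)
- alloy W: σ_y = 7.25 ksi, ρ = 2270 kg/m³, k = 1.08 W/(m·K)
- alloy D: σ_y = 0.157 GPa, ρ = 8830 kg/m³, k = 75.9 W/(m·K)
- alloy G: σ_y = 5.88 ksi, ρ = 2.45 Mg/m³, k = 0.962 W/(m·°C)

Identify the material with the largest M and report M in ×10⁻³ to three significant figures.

alloy W, M = 3.11×10⁻³

Screen on constraints: k ≥ 1.02 W/(m·K). Survivors: alloy V, alloy W, alloy D.
Normalizing units and computing the index:
  alloy V: σ_y = 174.0 MPa, ρ = 8950 kg/m³
  alloy W: σ_y = 49.99 MPa, ρ = 2270 kg/m³
  alloy D: σ_y = 157.0 MPa, ρ = 8830 kg/m³
  alloy W: M = 3.11×10⁻³
  alloy V: M = 1.47×10⁻³
  alloy D: M = 1.42×10⁻³
Highest index: alloy W.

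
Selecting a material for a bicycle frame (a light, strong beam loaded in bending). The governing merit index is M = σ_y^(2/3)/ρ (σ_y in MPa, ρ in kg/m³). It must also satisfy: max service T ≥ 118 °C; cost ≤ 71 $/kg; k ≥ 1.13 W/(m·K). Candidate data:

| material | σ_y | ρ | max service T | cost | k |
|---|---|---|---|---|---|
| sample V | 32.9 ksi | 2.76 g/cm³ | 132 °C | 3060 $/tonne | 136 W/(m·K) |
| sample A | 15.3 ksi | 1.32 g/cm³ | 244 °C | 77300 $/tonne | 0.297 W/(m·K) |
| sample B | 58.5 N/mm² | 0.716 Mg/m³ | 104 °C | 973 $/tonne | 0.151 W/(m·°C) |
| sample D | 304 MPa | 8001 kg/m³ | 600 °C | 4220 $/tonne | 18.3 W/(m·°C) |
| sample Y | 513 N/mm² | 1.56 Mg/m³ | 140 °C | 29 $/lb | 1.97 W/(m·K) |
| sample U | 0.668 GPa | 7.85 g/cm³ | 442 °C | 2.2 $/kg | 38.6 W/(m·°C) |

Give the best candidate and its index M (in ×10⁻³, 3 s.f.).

sample Y, M = 41.1×10⁻³

Screen on constraints: max service T ≥ 118 °C; cost ≤ 71 $/kg; k ≥ 1.13 W/(m·K). Survivors: sample V, sample D, sample Y, sample U.
Putting every candidate on a common basis:
  sample V: σ_y = 226.8 MPa, ρ = 2760 kg/m³
  sample D: σ_y = 304.0 MPa, ρ = 8001 kg/m³
  sample Y: σ_y = 513.0 MPa, ρ = 1560 kg/m³
  sample U: σ_y = 668.0 MPa, ρ = 7850 kg/m³
  sample Y: M = 41.1×10⁻³
  sample V: M = 13.5×10⁻³
  sample U: M = 9.73×10⁻³
  sample D: M = 5.65×10⁻³
Highest index: sample Y.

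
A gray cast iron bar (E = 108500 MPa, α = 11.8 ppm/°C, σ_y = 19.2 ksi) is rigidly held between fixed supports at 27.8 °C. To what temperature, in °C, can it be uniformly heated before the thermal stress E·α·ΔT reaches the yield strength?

E = 108500 MPa = 108.5 GPa.
σ_y = 19.2 ksi = 132.4 MPa.
E·α·ΔT = 132.4 MPa ⇒ ΔT = 132.4 / (108.5×10³ × 11.8×10⁻⁶) = 103.4 K.
T = 27.8 + 103.4 = 131.2 °C.

131 °C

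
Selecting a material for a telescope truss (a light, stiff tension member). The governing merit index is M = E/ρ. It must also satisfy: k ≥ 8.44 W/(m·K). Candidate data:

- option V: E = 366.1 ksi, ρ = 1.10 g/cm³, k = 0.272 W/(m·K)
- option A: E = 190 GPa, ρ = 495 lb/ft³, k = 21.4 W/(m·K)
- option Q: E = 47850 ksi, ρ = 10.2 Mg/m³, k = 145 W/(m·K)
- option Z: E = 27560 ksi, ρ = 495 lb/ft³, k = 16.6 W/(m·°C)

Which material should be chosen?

option Q

Screen on constraints: k ≥ 8.44 W/(m·K). Survivors: option A, option Q, option Z.
Putting every candidate on a common basis:
  option A: E = 190.0 GPa, ρ = 7929 kg/m³
  option Q: E = 329.9 GPa, ρ = 10200 kg/m³
  option Z: E = 190.0 GPa, ρ = 7929 kg/m³
  option Q: M = 32.3 MN·m/kg
  option Z: M = 24.0 MN·m/kg
  option A: M = 24.0 MN·m/kg
Highest index: option Q.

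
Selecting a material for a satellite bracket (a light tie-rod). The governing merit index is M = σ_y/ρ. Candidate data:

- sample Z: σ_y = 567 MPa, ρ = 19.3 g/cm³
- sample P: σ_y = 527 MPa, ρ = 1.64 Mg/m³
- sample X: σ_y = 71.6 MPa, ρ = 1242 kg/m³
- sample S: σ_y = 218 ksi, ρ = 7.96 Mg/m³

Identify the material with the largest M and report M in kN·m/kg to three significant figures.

sample P, M = 321 kN·m/kg

Putting every candidate on a common basis:
  sample Z: σ_y = 567.0 MPa, ρ = 19300 kg/m³
  sample P: σ_y = 527.0 MPa, ρ = 1640 kg/m³
  sample X: σ_y = 71.60 MPa, ρ = 1242 kg/m³
  sample S: σ_y = 1503 MPa, ρ = 7960 kg/m³
  sample P: M = 321 kN·m/kg
  sample S: M = 189 kN·m/kg
  sample X: M = 57.6 kN·m/kg
  sample Z: M = 29.4 kN·m/kg
The maximum is for sample P.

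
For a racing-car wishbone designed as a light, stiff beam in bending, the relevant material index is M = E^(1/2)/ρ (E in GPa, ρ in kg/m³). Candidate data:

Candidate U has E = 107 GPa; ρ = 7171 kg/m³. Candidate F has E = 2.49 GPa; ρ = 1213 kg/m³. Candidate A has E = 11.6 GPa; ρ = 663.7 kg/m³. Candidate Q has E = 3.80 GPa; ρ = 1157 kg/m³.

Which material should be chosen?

Per-candidate index values:
  candidate A: M = 5.13×10⁻³
  candidate Q: M = 1.68×10⁻³
  candidate U: M = 1.44×10⁻³
  candidate F: M = 1.30×10⁻³
Candidate A has the largest M.

candidate A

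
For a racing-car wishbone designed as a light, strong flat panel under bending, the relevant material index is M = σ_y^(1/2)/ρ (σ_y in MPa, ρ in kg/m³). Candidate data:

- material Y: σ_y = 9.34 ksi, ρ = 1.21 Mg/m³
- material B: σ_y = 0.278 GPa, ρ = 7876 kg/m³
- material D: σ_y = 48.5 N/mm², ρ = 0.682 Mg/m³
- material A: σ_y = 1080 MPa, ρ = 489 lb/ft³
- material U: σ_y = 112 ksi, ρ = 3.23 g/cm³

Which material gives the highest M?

material D

Putting every candidate on a common basis:
  material Y: σ_y = 64.40 MPa, ρ = 1210 kg/m³
  material B: σ_y = 278.0 MPa, ρ = 7876 kg/m³
  material D: σ_y = 48.50 MPa, ρ = 682.0 kg/m³
  material A: σ_y = 1080 MPa, ρ = 7833 kg/m³
  material U: σ_y = 772.2 MPa, ρ = 3230 kg/m³
  material D: M = 10.2×10⁻³
  material U: M = 8.60×10⁻³
  material Y: M = 6.63×10⁻³
  material A: M = 4.20×10⁻³
  material B: M = 2.12×10⁻³
Highest index: material D.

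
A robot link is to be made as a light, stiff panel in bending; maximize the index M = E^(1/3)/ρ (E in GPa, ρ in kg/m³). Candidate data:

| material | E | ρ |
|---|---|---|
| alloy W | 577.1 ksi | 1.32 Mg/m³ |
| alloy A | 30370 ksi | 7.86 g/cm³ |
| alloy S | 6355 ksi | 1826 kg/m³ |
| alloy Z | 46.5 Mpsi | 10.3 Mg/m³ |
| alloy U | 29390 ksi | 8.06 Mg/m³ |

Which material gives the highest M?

alloy S

After converting to SI:
  alloy W: E = 3.979 GPa, ρ = 1320 kg/m³
  alloy A: E = 209.4 GPa, ρ = 7860 kg/m³
  alloy S: E = 43.82 GPa, ρ = 1826 kg/m³
  alloy Z: E = 320.6 GPa, ρ = 10300 kg/m³
  alloy U: E = 202.6 GPa, ρ = 8060 kg/m³
  alloy S: M = 1.93×10⁻³
  alloy W: M = 1.20×10⁻³
  alloy A: M = 0.755×10⁻³
  alloy U: M = 0.729×10⁻³
  alloy Z: M = 0.664×10⁻³
The maximum is for alloy S.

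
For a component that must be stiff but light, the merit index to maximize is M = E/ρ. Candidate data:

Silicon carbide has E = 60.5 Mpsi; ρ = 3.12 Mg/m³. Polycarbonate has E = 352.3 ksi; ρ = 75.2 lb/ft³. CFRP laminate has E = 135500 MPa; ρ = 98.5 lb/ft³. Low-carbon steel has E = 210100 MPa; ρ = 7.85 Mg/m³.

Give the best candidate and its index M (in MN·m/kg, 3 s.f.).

silicon carbide, M = 134 MN·m/kg

In SI units:
  silicon carbide: E = 417.1 GPa, ρ = 3120 kg/m³
  polycarbonate: E = 2.429 GPa, ρ = 1205 kg/m³
  CFRP laminate: E = 135.5 GPa, ρ = 1578 kg/m³
  low-carbon steel: E = 210.1 GPa, ρ = 7850 kg/m³
  silicon carbide: M = 134 MN·m/kg
  CFRP laminate: M = 85.9 MN·m/kg
  low-carbon steel: M = 26.8 MN·m/kg
  polycarbonate: M = 2.02 MN·m/kg
Highest index: silicon carbide.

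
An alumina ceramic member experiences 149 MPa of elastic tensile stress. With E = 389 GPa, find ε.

3.83×10⁻⁴

ε = σ/E = 149 / 389000 = 3.83×10⁻⁴.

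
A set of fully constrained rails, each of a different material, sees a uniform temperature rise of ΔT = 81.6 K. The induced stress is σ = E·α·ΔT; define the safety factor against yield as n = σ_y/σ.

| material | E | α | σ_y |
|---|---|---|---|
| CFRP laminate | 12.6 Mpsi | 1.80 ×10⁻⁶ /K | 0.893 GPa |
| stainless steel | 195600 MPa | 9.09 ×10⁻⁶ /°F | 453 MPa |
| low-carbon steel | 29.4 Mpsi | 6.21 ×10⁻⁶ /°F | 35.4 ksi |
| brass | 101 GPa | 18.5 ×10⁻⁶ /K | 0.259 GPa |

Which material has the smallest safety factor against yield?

low-carbon steel

Converting E to GPa, α to ×10⁻⁶/K, σ_y to MPa, then σ and n for each:
  CFRP laminate: E = 86.87, α = 1.80, σ_y = 893.0 → σ = 12.8 MPa, n = 70.0
  stainless steel: E = 195.6, α = 16.4, σ_y = 453.0 → σ = 261 MPa, n = 1.73
  low-carbon steel: E = 202.7, α = 11.2, σ_y = 244.1 → σ = 185 MPa, n = 1.32
  brass: E = 101.0, α = 18.5, σ_y = 259.0 → σ = 152 MPa, n = 1.70
Smallest n: low-carbon steel with n = 1.32.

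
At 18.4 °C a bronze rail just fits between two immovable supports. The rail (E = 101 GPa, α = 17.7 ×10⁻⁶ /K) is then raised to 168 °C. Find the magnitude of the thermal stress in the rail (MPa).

267 MPa

ΔT = 149.6 K. Constrained thermal stress σ = E·α·ΔT = 101.0×10³ MPa × 17.7×10⁻⁶ × 149.6 = 267 MPa (compressive).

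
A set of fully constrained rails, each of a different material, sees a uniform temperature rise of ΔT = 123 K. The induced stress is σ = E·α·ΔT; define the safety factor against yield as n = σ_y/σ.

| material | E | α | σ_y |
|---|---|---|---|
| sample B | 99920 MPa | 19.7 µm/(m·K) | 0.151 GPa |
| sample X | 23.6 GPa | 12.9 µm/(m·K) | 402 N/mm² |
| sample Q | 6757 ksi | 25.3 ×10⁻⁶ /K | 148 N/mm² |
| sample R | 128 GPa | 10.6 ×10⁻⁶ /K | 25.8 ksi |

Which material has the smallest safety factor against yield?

In consistent units (E in GPa, α in ×10⁻⁶/K, σ_y in MPa):
  sample B: E = 99.92, α = 19.7, σ_y = 151.0 → σ = 242 MPa, n = 0.624
  sample X: E = 23.60, α = 12.9, σ_y = 402.0 → σ = 37.4 MPa, n = 10.7
  sample Q: E = 46.59, α = 25.3, σ_y = 148.0 → σ = 145 MPa, n = 1.02
  sample R: E = 128.0, α = 10.6, σ_y = 177.9 → σ = 167 MPa, n = 1.07
Sample B has the lowest safety factor, n = 0.624.

sample B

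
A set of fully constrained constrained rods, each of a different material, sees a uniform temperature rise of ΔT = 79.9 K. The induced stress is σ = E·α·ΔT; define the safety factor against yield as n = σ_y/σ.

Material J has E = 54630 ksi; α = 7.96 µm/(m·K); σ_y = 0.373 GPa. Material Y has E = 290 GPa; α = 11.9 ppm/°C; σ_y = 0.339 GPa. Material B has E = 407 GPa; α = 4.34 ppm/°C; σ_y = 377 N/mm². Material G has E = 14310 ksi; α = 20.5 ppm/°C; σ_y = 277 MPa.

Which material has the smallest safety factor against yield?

In consistent units (E in GPa, α in ×10⁻⁶/K, σ_y in MPa):
  material J: E = 376.7, α = 7.96, σ_y = 373.0 → σ = 240 MPa, n = 1.56
  material Y: E = 290.0, α = 11.9, σ_y = 339.0 → σ = 276 MPa, n = 1.23
  material B: E = 407.0, α = 4.34, σ_y = 377.0 → σ = 141 MPa, n = 2.67
  material G: E = 98.66, α = 20.5, σ_y = 277.0 → σ = 162 MPa, n = 1.71
Material Y has the lowest safety factor, n = 1.23.

material Y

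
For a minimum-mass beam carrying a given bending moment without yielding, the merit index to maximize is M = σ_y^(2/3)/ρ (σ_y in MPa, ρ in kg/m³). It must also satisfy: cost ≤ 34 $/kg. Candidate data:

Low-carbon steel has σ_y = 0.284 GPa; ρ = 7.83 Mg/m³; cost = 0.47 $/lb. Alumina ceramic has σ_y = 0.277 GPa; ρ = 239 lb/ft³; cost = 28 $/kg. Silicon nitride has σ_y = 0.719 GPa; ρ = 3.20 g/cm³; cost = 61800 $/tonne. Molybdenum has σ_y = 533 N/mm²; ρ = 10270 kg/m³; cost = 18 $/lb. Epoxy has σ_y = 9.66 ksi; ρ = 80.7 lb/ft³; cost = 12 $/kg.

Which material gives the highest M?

epoxy

Screen on constraints: cost ≤ 34 $/kg. Survivors: low-carbon steel, alumina ceramic, epoxy.
Putting every candidate on a common basis:
  low-carbon steel: σ_y = 284.0 MPa, ρ = 7830 kg/m³
  alumina ceramic: σ_y = 277.0 MPa, ρ = 3828 kg/m³
  epoxy: σ_y = 66.60 MPa, ρ = 1293 kg/m³
  epoxy: M = 12.7×10⁻³
  alumina ceramic: M = 11.1×10⁻³
  low-carbon steel: M = 5.52×10⁻³
The maximum is for epoxy.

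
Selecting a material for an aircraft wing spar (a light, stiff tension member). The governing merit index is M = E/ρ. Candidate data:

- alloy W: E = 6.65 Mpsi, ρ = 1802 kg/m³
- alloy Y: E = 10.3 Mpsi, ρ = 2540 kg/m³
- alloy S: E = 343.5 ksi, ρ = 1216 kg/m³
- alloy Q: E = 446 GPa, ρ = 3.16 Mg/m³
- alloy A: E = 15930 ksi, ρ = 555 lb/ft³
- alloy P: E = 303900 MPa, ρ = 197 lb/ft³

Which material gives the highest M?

alloy Q

In SI units:
  alloy W: E = 45.85 GPa, ρ = 1802 kg/m³
  alloy Y: E = 71.02 GPa, ρ = 2540 kg/m³
  alloy S: E = 2.368 GPa, ρ = 1216 kg/m³
  alloy Q: E = 446.0 GPa, ρ = 3160 kg/m³
  alloy A: E = 109.8 GPa, ρ = 8890 kg/m³
  alloy P: E = 303.9 GPa, ρ = 3156 kg/m³
  alloy Q: M = 141 MN·m/kg
  alloy P: M = 96.3 MN·m/kg
  alloy Y: M = 28.0 MN·m/kg
  alloy W: M = 25.4 MN·m/kg
  alloy A: M = 12.4 MN·m/kg
  alloy S: M = 1.95 MN·m/kg
The maximum is for alloy Q.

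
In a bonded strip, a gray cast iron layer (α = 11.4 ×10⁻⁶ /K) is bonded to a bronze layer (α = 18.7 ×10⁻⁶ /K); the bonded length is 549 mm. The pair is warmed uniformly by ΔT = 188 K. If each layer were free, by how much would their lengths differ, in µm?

Δα = |11.4 − 18.7|×10⁻⁶/K = 7.30×10⁻⁶/K.
ΔL_mismatch = Δα·L·ΔT = 7.30×10⁻⁶ × 549.0 mm × 188.0 K = 753 µm.

753 µm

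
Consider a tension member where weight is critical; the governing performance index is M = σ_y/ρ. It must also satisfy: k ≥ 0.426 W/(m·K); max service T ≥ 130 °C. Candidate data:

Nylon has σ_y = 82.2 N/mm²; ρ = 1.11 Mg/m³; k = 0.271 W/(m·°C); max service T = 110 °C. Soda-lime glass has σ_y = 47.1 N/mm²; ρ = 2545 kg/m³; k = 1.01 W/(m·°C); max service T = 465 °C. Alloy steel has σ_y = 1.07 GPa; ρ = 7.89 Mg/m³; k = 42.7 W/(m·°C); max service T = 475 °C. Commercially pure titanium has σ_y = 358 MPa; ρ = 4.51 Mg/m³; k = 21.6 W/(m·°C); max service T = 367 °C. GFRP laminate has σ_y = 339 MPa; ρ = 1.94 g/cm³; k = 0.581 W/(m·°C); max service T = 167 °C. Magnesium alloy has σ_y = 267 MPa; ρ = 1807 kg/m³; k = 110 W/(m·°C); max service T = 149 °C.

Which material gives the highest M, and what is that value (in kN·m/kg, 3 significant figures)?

Screen on constraints: k ≥ 0.426 W/(m·K); max service T ≥ 130 °C. Survivors: soda-lime glass, alloy steel, commercially pure titanium, GFRP laminate, magnesium alloy.
Normalizing units and computing the index:
  soda-lime glass: σ_y = 47.10 MPa, ρ = 2545 kg/m³
  alloy steel: σ_y = 1070 MPa, ρ = 7890 kg/m³
  commercially pure titanium: σ_y = 358.0 MPa, ρ = 4510 kg/m³
  GFRP laminate: σ_y = 339.0 MPa, ρ = 1940 kg/m³
  magnesium alloy: σ_y = 267.0 MPa, ρ = 1807 kg/m³
  GFRP laminate: M = 175 kN·m/kg
  magnesium alloy: M = 148 kN·m/kg
  alloy steel: M = 136 kN·m/kg
  commercially pure titanium: M = 79.4 kN·m/kg
  soda-lime glass: M = 18.5 kN·m/kg
The maximum is for GFRP laminate.

GFRP laminate, M = 175 kN·m/kg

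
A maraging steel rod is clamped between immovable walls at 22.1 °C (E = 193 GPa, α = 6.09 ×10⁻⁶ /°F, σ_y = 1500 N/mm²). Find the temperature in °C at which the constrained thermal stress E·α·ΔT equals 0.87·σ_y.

639 °C

α = 6.09×10⁻⁶/°F × 9/5 = 11.0×10⁻⁶/K.
σ_y = 1500 N/mm² = 1500 MPa.
E·α·ΔT = 1305 MPa ⇒ ΔT = 1305 / (193.0×10³ × 11.0×10⁻⁶) = 616.8 K.
T = 22.1 + 616.8 = 638.9 °C.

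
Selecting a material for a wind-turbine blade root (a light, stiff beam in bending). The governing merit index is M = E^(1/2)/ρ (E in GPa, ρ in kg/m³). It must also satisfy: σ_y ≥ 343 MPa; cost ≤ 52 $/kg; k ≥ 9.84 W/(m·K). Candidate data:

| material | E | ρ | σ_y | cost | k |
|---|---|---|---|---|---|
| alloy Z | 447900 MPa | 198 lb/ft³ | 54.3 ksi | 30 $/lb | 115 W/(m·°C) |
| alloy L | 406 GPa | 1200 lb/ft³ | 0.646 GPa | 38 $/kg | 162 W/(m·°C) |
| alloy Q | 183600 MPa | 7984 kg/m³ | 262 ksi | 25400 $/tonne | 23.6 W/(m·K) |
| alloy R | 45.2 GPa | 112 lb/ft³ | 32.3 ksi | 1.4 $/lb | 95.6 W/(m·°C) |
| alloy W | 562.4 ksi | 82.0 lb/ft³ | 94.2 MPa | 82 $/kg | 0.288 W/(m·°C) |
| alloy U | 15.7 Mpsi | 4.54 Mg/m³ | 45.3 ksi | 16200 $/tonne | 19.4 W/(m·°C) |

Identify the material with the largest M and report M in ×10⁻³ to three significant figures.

alloy Q, M = 1.70×10⁻³

Screen on constraints: σ_y ≥ 343 MPa; cost ≤ 52 $/kg; k ≥ 9.84 W/(m·K). Survivors: alloy L, alloy Q.
Convert each candidate to consistent units, then evaluate M:
  alloy L: E = 406.0 GPa, ρ = 19220 kg/m³
  alloy Q: E = 183.6 GPa, ρ = 7984 kg/m³
  alloy Q: M = 1.70×10⁻³
  alloy L: M = 1.05×10⁻³
Alloy Q ranks first.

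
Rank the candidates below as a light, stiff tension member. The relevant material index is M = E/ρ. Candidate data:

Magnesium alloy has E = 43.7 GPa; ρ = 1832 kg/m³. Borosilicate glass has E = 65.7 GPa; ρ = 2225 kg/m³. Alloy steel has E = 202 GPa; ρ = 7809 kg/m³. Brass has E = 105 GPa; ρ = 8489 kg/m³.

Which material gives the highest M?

Per-candidate index values:
  borosilicate glass: M = 29.5 MN·m/kg
  alloy steel: M = 25.9 MN·m/kg
  magnesium alloy: M = 23.9 MN·m/kg
  brass: M = 12.4 MN·m/kg
Highest index: borosilicate glass.

borosilicate glass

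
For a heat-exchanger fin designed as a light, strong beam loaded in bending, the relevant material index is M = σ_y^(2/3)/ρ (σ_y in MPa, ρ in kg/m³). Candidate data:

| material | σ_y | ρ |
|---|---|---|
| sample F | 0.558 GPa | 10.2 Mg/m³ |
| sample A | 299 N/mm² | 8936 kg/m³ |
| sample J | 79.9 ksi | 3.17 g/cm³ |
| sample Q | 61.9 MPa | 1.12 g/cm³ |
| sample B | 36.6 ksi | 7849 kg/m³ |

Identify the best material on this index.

Normalizing units and computing the index:
  sample F: σ_y = 558.0 MPa, ρ = 10200 kg/m³
  sample A: σ_y = 299.0 MPa, ρ = 8936 kg/m³
  sample J: σ_y = 550.9 MPa, ρ = 3170 kg/m³
  sample Q: σ_y = 61.90 MPa, ρ = 1120 kg/m³
  sample B: σ_y = 252.3 MPa, ρ = 7849 kg/m³
  sample J: M = 21.2×10⁻³
  sample Q: M = 14.0×10⁻³
  sample F: M = 6.64×10⁻³
  sample B: M = 5.09×10⁻³
  sample A: M = 5.00×10⁻³
Sample J has the largest M.

sample J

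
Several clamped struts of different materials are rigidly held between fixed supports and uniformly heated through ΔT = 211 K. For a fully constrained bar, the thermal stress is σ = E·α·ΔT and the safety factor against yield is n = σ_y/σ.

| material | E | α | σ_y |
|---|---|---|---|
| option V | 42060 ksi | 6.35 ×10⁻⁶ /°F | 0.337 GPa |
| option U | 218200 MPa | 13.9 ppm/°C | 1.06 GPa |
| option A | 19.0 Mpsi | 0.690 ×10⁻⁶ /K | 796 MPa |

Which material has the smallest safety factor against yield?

option V

Per material, after unit conversion:
  option V: E = 290.0, α = 11.4, σ_y = 337.0 → σ = 699 MPa, n = 0.482
  option U: E = 218.2, α = 13.9, σ_y = 1060 → σ = 640 MPa, n = 1.66
  option A: E = 131.0, α = 0.690, σ_y = 796.0 → σ = 19.1 MPa, n = 41.7
Option V has the lowest safety factor, n = 0.482.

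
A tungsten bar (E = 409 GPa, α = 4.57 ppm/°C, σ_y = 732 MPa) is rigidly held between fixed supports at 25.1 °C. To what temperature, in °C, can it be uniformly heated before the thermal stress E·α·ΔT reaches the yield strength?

E·α·ΔT = 732.0 MPa ⇒ ΔT = 732.0 / (409.0×10³ × 4.57×10⁻⁶) = 391.6 K.
T = 25.1 + 391.6 = 416.7 °C.

417 °C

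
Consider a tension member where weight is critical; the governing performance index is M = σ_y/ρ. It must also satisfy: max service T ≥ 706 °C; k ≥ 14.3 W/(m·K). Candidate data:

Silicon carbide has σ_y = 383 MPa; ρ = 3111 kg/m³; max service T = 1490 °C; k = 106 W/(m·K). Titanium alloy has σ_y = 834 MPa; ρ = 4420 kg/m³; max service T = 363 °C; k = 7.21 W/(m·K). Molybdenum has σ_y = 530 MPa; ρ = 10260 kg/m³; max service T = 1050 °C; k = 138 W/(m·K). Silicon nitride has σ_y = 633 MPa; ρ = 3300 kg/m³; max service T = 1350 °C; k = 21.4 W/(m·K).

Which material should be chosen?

silicon nitride

Screen on constraints: max service T ≥ 706 °C; k ≥ 14.3 W/(m·K). Survivors: silicon carbide, molybdenum, silicon nitride.
Per-candidate index values:
  silicon nitride: M = 192 kN·m/kg
  silicon carbide: M = 123 kN·m/kg
  molybdenum: M = 51.7 kN·m/kg
Silicon nitride ranks first.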